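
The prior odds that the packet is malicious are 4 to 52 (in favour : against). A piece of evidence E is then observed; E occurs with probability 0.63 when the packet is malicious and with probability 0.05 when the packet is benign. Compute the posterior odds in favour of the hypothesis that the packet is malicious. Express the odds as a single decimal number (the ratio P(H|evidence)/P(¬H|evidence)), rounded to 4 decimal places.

Prior odds = 4/52 = 0.076923. In log-odds, ln(0.076923) = -2.5649.
Add log likelihood ratio: ln(12.600) = 2.5337.
Posterior log-odds = -0.031253, so posterior odds = exp(-0.031253) = 0.96923.

Posterior odds ≈ 0.9692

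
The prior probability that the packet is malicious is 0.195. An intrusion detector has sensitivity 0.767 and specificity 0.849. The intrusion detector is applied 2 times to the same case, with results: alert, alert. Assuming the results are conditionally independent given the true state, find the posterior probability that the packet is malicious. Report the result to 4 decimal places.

With H the event that the packet is malicious, the joint likelihood of the observed sequence is P(data|H) = 0.767·0.767 = 0.58829 and P(data|¬H) = 0.151·0.151 = 0.022801.
Bayes: P(H|data) = 0.195·0.58829 / (0.195·0.58829 + 0.805·0.022801) = 0.11472/0.13307 = 0.8621.

Posterior P(H) ≈ 0.8621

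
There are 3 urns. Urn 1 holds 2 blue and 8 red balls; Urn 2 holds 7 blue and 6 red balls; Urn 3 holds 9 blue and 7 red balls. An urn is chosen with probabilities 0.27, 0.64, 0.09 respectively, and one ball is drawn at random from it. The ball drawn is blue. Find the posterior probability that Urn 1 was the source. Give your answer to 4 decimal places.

P(blue|Urn 1) = 0.2; P(blue|Urn 2) = 0.5385; P(blue|Urn 3) = 0.5625.
Prior × likelihood for each source: 0.27·0.2=0.05400, 0.64·0.5385=0.3446, 0.09·0.5625=0.05062. Summing gives P(blue) = 0.44924.
P(Urn 1 | blue) = 0.05400 / 0.44924 = 0.1202.

Posterior probability ≈ 0.1202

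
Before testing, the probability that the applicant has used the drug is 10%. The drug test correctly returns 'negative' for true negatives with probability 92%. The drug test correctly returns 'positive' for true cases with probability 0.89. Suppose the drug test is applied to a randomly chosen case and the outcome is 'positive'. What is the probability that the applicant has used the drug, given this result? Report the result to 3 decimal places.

P(H | E) ≈ 0.553

Let H be the event that the applicant has used the drug. P(H) = 0.1, so P(¬H) = 0.9. With E the 'positive' result, P(E|H) = 0.89 and P(E|¬H) = 0.08.
P(E) = 0.89·0.1 + 0.08·0.9 = 0.089000 + 0.072000 = 0.16100.
By Bayes' theorem, P(H|E) = 0.089000 / 0.16100 = 0.553.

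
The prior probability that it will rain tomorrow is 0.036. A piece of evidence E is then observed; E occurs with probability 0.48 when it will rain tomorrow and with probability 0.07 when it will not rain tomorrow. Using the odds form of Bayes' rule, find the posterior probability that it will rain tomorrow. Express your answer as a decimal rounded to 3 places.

Prior odds = 0.036/(1−0.036) = 0.037344.
Likelihood ratio for E = 0.48/0.07 = 6.8571.
Posterior odds = prior odds × LR = 0.25608.
Posterior probability = odds/(1+odds) = 0.25608/1.2561 = 0.204.

Posterior probability ≈ 0.204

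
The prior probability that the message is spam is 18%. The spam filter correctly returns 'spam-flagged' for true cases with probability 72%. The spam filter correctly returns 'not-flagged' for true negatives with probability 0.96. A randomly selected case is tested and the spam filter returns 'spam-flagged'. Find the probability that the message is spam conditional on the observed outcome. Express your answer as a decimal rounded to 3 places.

P(H | E) ≈ 0.798

Let H be the event that the message is spam. P(H) = 0.18, so P(¬H) = 0.82. With E the 'spam-flagged' result, P(E|H) = 0.72 and P(E|¬H) = 0.04.
P(E) = 0.72·0.18 + 0.04·0.82 = 0.12960 + 0.032800 = 0.16240.
By Bayes' theorem, P(H|E) = 0.12960 / 0.16240 = 0.798.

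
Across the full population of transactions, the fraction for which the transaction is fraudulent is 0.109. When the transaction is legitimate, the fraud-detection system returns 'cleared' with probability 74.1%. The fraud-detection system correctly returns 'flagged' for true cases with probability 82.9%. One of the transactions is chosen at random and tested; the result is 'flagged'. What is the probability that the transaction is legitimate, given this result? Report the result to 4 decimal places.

P(¬H | E) ≈ 0.7186

Let H be the event that the transaction is fraudulent. P(H) = 0.109, so P(¬H) = 0.891. With E the 'flagged' result, P(E|H) = 0.829 and P(E|¬H) = 0.259.
P(E) = 0.829·0.109 + 0.259·0.891 = 0.090361 + 0.23077 = 0.32113.
By Bayes' theorem, P(H|E) = 0.090361 / 0.32113 = 0.2814. Hence P(¬H|E) = 1 − 0.2814 = 0.7186.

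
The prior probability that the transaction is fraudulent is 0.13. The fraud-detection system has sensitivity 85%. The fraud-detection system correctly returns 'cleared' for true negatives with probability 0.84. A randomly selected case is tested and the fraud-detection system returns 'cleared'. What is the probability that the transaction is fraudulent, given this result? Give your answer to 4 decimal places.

P(H | E) ≈ 0.0260

Let H be the event that the transaction is fraudulent. P(H) = 0.13, so P(¬H) = 0.87. With E the 'cleared' result, P(E|H) = 0.15 and P(E|¬H) = 0.84.
P(E) = 0.15·0.13 + 0.84·0.87 = 0.019500 + 0.73080 = 0.75030.
By Bayes' theorem, P(H|E) = 0.019500 / 0.75030 = 0.0260.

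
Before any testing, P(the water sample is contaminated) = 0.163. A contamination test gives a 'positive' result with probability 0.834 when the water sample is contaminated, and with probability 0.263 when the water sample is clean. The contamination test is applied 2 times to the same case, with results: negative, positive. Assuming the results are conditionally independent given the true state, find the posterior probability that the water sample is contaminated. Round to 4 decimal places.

Let H be the event that the water sample is contaminated; start with P(H) = 0.163. P('positive'|H) = 0.834, P('positive'|¬H) = 0.263.
Update on result 1 ('negative'): P(H) ← 0.166·0.1630 / (0.166·0.1630 + 0.737·0.8370) = 0.027058/0.64393 = 0.0420.
Update on result 2 ('positive'): P(H) ← 0.834·0.0420 / (0.834·0.0420 + 0.263·0.9580) = 0.035045/0.28699 = 0.1221.

Posterior P(H) ≈ 0.1221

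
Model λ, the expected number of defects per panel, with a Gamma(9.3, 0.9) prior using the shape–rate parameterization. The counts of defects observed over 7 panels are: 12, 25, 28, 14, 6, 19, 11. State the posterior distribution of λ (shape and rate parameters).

Posterior: Gamma(shape=124.3, rate=7.9)

Total count ∑xᵢ = 115 over n = 7 panels.
Gamma is conjugate to the Poisson likelihood: posterior is Gamma(shape = 9.3+115 = 124.3, rate = 0.9+7 = 7.9).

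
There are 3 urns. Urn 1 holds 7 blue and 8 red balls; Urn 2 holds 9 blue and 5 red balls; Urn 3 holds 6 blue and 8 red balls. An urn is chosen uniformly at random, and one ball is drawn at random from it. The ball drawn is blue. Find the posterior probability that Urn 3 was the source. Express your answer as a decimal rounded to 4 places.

Tabulate prior·likelihood by source: [1] prior 0.333333, lik 0.4667, product 0.1556; [2] prior 0.333333, lik 0.6429, product 0.2143; [3] prior 0.333333, lik 0.4286, product 0.1429.
Normalizing constant = 0.51270; the posterior for Urn 3 is its product over the sum, 0.1429/0.51270 = 0.2786.

Posterior probability ≈ 0.2786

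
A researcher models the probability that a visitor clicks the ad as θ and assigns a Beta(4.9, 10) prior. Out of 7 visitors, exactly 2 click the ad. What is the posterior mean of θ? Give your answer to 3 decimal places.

The binomial likelihood is conjugate to the Beta prior: with 2 successes and 5 failures, the posterior is Beta(4.9+2, 10+5) = Beta(6.9, 15).
E[θ | data] = 6.9/(6.9+15) = 0.315.

Posterior mean ≈ 0.315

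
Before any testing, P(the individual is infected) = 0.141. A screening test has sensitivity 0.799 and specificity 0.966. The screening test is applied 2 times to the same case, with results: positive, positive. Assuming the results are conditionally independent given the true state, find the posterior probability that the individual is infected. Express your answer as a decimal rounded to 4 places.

Let H be the event that the individual is infected; start with P(H) = 0.141. P('positive'|H) = 0.799, P('positive'|¬H) = 0.034.
Update on result 1 ('positive'): P(H) ← 0.799·0.1410 / (0.799·0.1410 + 0.034·0.8590) = 0.11266/0.14186 = 0.7941.
Update on result 2 ('positive'): P(H) ← 0.799·0.7941 / (0.799·0.7941 + 0.034·0.2059) = 0.63451/0.64151 = 0.9891.

Posterior P(H) ≈ 0.9891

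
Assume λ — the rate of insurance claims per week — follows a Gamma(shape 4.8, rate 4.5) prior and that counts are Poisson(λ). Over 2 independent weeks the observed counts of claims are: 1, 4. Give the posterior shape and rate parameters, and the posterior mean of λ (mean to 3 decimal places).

Total count ∑xᵢ = 5 over n = 2 weeks.
Gamma is conjugate to the Poisson likelihood: posterior is Gamma(shape = 4.8+5 = 9.8, rate = 4.5+2 = 6.5).
E[λ | data] = 9.8/6.5 = 1.508.

Posterior: Gamma(shape=9.8, rate=6.5); mean ≈ 1.508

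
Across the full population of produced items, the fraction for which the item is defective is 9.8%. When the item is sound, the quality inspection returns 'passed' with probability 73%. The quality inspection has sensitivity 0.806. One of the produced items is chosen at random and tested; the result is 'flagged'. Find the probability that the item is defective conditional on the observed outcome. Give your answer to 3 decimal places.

Write H for 'the item is defective'. Prior odds H:¬H = 0.098/0.902 = 0.10865. For the 'flagged' outcome, the likelihood ratio is 0.806/0.27 = 2.9852.
Posterior odds = 0.10865 × 2.9852 = 0.32433, so P(H|E) = 0.32433/(1+0.32433) = 0.245.

P(H | E) ≈ 0.245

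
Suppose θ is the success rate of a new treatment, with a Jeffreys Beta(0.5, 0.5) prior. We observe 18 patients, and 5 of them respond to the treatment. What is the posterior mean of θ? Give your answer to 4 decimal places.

The binomial likelihood is conjugate to the Beta prior: with 5 successes and 13 failures, the posterior is Beta(0.5+5, 0.5+13) = Beta(5.5, 13.5).
Posterior mean = α/(α+β) = 5.5/19 = 0.2895.

Posterior mean ≈ 0.2895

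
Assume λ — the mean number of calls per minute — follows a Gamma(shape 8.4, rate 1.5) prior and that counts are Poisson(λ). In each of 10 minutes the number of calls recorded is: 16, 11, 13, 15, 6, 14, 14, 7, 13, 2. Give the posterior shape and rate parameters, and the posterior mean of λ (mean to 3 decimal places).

Total count ∑xᵢ = 111 over n = 10 minutes.
Gamma is conjugate to the Poisson likelihood: posterior is Gamma(shape = 8.4+111 = 119.4, rate = 1.5+10 = 11.5).
E[λ | data] = 119.4/11.5 = 10.383.

Posterior: Gamma(shape=119.4, rate=11.5); mean ≈ 10.383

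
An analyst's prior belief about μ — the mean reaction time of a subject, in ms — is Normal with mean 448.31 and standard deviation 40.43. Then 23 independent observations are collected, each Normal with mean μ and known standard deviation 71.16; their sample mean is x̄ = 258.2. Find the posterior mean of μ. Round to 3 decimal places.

With known σ, the Normal prior is conjugate. Weight on the data is w = (n/σ²)/(n/σ² + 1/τ₀²) = 0.00454209/(0.00454209+0.00061178) = 0.88130.
Posterior mean = w·x̄ + (1−w)·μ₀ = 0.88130·258.2 + 0.11870·448.31 = 280.766.

Posterior mean ≈ 280.766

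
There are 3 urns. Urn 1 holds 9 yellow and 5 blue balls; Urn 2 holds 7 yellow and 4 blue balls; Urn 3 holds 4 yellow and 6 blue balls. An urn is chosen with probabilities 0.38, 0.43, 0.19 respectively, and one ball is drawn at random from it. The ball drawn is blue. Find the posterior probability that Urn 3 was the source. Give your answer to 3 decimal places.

Tabulate prior·likelihood by source: [1] prior 0.38, lik 0.3571, product 0.1357; [2] prior 0.43, lik 0.3636, product 0.1564; [3] prior 0.19, lik 0.6, product 0.1140.
Normalizing constant = 0.40608; the posterior for Urn 3 is its product over the sum, 0.1140/0.40608 = 0.281.

Posterior probability ≈ 0.281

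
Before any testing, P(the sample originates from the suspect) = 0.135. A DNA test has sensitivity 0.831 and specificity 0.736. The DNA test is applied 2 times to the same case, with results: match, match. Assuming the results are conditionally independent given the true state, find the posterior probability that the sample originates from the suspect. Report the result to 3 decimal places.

Let H be the event that the sample originates from the suspect; start with P(H) = 0.135. P('match'|H) = 0.831, P('match'|¬H) = 0.264.
Update on result 1 ('match'): P(H) ← 0.831·0.1350 / (0.831·0.1350 + 0.264·0.8650) = 0.11219/0.34054 = 0.3294.
Update on result 2 ('match'): P(H) ← 0.831·0.3294 / (0.831·0.3294 + 0.264·0.6706) = 0.27375/0.45079 = 0.6073.

Posterior P(H) ≈ 0.607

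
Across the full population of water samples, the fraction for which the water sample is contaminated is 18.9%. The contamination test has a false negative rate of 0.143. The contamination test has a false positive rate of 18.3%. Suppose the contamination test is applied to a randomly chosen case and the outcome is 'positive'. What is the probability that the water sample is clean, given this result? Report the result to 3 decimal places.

P(¬H | E) ≈ 0.478

Write H for 'the water sample is contaminated'. Prior odds H:¬H = 0.189/0.811 = 0.23305. For the 'positive' outcome, the likelihood ratio is 0.857/0.183 = 4.6831.
Posterior odds = 0.23305 × 4.6831 = 1.0914, so P(H|E) = 1.0914/(1+1.0914) = 0.522. Then P(¬H|E) = 1 − 0.522 = 0.478.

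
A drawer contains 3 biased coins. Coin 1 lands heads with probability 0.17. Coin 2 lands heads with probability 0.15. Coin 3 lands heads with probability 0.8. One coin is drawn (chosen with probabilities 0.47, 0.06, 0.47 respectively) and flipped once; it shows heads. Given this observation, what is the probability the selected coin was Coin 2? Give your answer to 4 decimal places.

Posterior probability ≈ 0.0194

P(heads|C1) = 0.17; P(heads|C2) = 0.15; P(heads|C3) = 0.8.
Prior × likelihood for each source: 0.47·0.17=0.07990, 0.06·0.15=0.009000, 0.47·0.8=0.3760. Summing gives P(heads) = 0.46490.
P(Coin 2 | heads) = 0.009000 / 0.46490 = 0.0194.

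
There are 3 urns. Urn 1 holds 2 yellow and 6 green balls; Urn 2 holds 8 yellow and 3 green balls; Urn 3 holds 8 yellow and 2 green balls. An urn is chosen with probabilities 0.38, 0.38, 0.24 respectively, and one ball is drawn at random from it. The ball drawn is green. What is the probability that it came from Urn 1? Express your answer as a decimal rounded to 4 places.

Posterior probability ≈ 0.6527

P(green|Urn 1) = 0.75; P(green|Urn 2) = 0.2727; P(green|Urn 3) = 0.2.
Prior × likelihood for each source: 0.38·0.75=0.2850, 0.38·0.2727=0.1036, 0.24·0.2=0.04800. Summing gives P(green) = 0.43664.
P(Urn 1 | green) = 0.2850 / 0.43664 = 0.6527.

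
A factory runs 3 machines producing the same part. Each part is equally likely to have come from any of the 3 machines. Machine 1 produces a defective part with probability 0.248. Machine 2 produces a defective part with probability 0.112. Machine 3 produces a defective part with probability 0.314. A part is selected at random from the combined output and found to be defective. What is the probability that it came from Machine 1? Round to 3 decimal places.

Posterior probability ≈ 0.368

P(defective|M1) = 0.248; P(defective|M2) = 0.112; P(defective|M3) = 0.314.
Prior × likelihood for each source: 0.333333·0.248=0.08267, 0.333333·0.112=0.03733, 0.333333·0.314=0.1047. Summing gives P(defective) = 0.22467.
P(Machine 1 | defective) = 0.08267 / 0.22467 = 0.368.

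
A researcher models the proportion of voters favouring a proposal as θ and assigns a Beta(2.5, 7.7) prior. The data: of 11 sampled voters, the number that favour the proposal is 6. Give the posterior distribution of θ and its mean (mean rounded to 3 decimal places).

Posterior: Beta(8.5, 12.7); mean ≈ 0.401

The binomial likelihood is conjugate to the Beta prior: with 6 successes and 5 failures, the posterior is Beta(2.5+6, 7.7+5) = Beta(8.5, 12.7).
E[θ | data] = 8.5/(8.5+12.7) = 0.401.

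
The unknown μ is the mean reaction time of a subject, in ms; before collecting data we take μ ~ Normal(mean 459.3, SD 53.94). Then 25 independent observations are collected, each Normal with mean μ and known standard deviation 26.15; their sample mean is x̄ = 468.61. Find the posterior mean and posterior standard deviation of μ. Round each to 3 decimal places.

Prior precision 1/τ₀² = 1/53.94² = 0.00034370; data precision n/σ² = 25/26.15² = 0.0365592.
Posterior precision = 0.00034370 + 0.0365592 = 0.0369029, giving posterior SD = 1/√0.0369029 = 5.206.
Posterior mean = (0.00034370·459.3 + 0.0365592·468.61) / 0.0369029 = 468.523.

Posterior mean ≈ 468.523; posterior SD ≈ 5.206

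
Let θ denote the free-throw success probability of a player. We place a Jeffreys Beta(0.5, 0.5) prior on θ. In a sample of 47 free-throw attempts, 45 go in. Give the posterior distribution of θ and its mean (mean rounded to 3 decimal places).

Posterior: Beta(45.5, 2.5); mean ≈ 0.948

The binomial likelihood is conjugate to the Beta prior: with 45 successes and 2 failures, the posterior is Beta(0.5+45, 0.5+2) = Beta(45.5, 2.5).
Posterior mean = α/(α+β) = 45.5/48 = 0.948.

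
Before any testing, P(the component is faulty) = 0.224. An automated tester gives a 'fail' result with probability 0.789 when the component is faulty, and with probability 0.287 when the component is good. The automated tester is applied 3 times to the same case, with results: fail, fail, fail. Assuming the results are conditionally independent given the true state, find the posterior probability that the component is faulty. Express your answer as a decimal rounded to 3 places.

Posterior P(H) ≈ 0.857

With H the event that the component is faulty, the joint likelihood of the observed sequence is P(data|H) = 0.789·0.789·0.789 = 0.49117 and P(data|¬H) = 0.287·0.287·0.287 = 0.023640.
Bayes: P(H|data) = 0.224·0.49117 / (0.224·0.49117 + 0.776·0.023640) = 0.11002/0.12837 = 0.8571.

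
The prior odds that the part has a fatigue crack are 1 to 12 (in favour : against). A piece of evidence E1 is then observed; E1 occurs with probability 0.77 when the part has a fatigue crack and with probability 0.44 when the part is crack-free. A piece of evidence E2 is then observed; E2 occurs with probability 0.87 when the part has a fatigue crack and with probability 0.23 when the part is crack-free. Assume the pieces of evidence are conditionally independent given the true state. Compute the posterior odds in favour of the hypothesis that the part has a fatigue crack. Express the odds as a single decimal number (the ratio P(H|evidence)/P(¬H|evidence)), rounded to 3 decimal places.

Prior odds = 1/12 = 0.083333.
Likelihood ratio for E1 = 0.77/0.44 = 1.7500.
Likelihood ratio for E2 = 0.87/0.23 = 3.7826.
Posterior odds = prior odds × LR₁ × LR₂ = 0.55163.

Posterior odds ≈ 0.552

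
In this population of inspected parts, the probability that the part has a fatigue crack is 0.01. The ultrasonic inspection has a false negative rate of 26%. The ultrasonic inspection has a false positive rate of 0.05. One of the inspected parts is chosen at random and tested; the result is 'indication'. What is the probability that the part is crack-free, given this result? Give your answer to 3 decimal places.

P(¬H | E) ≈ 0.870

Let H be the event that the part has a fatigue crack. P(H) = 0.01, so P(¬H) = 0.99. With E the 'indication' result, P(E|H) = 0.74 and P(E|¬H) = 0.05.
P(E) = 0.74·0.01 + 0.05·0.99 = 0.0074000 + 0.049500 = 0.056900.
By Bayes' theorem, P(H|E) = 0.0074000 / 0.056900 = 0.130. Hence P(¬H|E) = 1 − 0.130 = 0.870.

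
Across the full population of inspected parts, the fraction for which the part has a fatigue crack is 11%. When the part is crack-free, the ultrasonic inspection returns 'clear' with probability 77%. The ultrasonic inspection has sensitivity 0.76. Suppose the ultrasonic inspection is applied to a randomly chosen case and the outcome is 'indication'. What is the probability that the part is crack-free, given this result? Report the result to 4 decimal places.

Let H be the event that the part has a fatigue crack. P(H) = 0.11, so P(¬H) = 0.89. With E the 'indication' result, P(E|H) = 0.76 and P(E|¬H) = 0.23.
P(E) = 0.76·0.11 + 0.23·0.89 = 0.083600 + 0.20470 = 0.28830.
By Bayes' theorem, P(H|E) = 0.083600 / 0.28830 = 0.2900. Hence P(¬H|E) = 1 − 0.2900 = 0.7100.

P(¬H | E) ≈ 0.7100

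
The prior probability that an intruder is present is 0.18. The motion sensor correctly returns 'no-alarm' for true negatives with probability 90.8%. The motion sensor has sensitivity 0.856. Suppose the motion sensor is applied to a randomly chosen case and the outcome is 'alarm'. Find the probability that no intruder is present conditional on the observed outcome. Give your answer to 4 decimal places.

P(¬H | E) ≈ 0.3287

Let H be the event that an intruder is present. P(H) = 0.18, so P(¬H) = 0.82. With E the 'alarm' result, P(E|H) = 0.856 and P(E|¬H) = 0.092.
P(E) = 0.856·0.18 + 0.092·0.82 = 0.15408 + 0.075440 = 0.22952.
By Bayes' theorem, P(H|E) = 0.15408 / 0.22952 = 0.6713. Hence P(¬H|E) = 1 − 0.6713 = 0.3287.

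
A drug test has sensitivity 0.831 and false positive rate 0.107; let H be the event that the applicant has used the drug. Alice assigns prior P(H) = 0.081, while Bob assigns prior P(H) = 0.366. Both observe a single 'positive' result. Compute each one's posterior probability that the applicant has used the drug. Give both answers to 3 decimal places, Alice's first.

The likelihood ratio for a 'positive' result is 0.831/0.107 = 7.7664.
Alice: prior odds 0.081/0.919 = 0.088139; posterior odds 0.68452; posterior probability 0.406.
Bob: prior odds 0.366/0.634 = 0.57729; posterior odds 4.4834; posterior probability 0.818.

Alice: 0.406; Bob: 0.818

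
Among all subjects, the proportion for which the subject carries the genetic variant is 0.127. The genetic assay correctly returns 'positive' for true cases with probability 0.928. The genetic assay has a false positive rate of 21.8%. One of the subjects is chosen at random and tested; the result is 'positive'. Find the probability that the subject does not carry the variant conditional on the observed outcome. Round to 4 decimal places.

Write H for 'the subject carries the genetic variant'. Prior odds H:¬H = 0.127/0.873 = 0.14548. For the 'positive' outcome, the likelihood ratio is 0.928/0.218 = 4.2569.
Posterior odds = 0.14548 × 4.2569 = 0.61927, so P(H|E) = 0.61927/(1+0.61927) = 0.3824. Then P(¬H|E) = 1 − 0.3824 = 0.6176.

P(¬H | E) ≈ 0.6176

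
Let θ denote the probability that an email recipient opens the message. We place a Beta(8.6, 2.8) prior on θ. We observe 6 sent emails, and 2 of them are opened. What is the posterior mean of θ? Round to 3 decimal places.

Observing 2 successes and 4 failures updates Beta(8.6, 2.8) by adding the success and failure counts to the two shape parameters: α = 8.6+2 = 10.6, β = 2.8+4 = 6.8.
E[θ | data] = 10.6/(10.6+6.8) = 0.609.

Posterior mean ≈ 0.609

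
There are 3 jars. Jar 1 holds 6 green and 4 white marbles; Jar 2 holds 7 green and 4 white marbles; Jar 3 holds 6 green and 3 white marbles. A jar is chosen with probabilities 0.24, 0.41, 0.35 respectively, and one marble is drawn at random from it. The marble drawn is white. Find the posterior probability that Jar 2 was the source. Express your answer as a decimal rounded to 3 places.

Tabulate prior·likelihood by source: [1] prior 0.24, lik 0.4, product 0.09600; [2] prior 0.41, lik 0.3636, product 0.1491; [3] prior 0.35, lik 0.3333, product 0.1167.
Normalizing constant = 0.36176; the posterior for Jar 2 is its product over the sum, 0.1491/0.36176 = 0.412.

Posterior probability ≈ 0.412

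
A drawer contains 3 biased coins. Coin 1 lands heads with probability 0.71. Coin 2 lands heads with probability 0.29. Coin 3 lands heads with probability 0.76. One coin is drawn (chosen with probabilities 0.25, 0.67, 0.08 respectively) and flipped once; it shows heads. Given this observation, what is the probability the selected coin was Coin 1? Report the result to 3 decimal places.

Posterior probability ≈ 0.410

Tabulate prior·likelihood by source: [1] prior 0.25, lik 0.71, product 0.1775; [2] prior 0.67, lik 0.29, product 0.1943; [3] prior 0.08, lik 0.76, product 0.06080.
Normalizing constant = 0.43260; the posterior for Coin 1 is its product over the sum, 0.1775/0.43260 = 0.410.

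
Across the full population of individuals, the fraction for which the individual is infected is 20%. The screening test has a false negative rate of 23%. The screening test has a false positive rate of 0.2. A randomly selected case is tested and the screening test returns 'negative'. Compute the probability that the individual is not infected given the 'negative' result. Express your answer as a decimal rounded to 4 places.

Write H for 'the individual is infected'. Prior odds H:¬H = 0.2/0.8 = 0.25000. For the 'negative' outcome, the likelihood ratio is 0.23/0.8 = 0.28750.
Posterior odds = 0.25000 × 0.28750 = 0.071875, so P(H|E) = 0.071875/(1+0.071875) = 0.0671. Then P(¬H|E) = 1 − 0.0671 = 0.9329.

P(¬H | E) ≈ 0.9329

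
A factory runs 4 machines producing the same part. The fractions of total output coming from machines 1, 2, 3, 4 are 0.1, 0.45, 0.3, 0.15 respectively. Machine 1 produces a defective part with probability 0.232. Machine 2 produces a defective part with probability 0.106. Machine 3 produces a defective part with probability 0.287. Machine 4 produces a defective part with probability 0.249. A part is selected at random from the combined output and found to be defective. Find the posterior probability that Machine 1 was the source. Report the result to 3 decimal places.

P(defective|M1) = 0.232; P(defective|M2) = 0.106; P(defective|M3) = 0.287; P(defective|M4) = 0.249.
Prior × likelihood for each source: 0.1·0.232=0.02320, 0.45·0.106=0.04770, 0.3·0.287=0.08610, 0.15·0.249=0.03735. Summing gives P(defective) = 0.19435.
P(Machine 1 | defective) = 0.02320 / 0.19435 = 0.119.

Posterior probability ≈ 0.119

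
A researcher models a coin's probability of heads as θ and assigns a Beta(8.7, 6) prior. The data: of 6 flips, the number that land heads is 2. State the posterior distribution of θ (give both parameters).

The binomial likelihood is conjugate to the Beta prior: with 2 successes and 4 failures, the posterior is Beta(8.7+2, 6+4) = Beta(10.7, 10).

Posterior: Beta(10.7, 10)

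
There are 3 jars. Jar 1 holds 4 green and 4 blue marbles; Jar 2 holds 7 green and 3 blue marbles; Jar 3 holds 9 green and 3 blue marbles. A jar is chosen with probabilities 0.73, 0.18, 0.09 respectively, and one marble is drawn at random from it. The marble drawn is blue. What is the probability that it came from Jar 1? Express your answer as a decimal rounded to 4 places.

Posterior probability ≈ 0.8267

Tabulate prior·likelihood by source: [1] prior 0.73, lik 0.5, product 0.3650; [2] prior 0.18, lik 0.3, product 0.05400; [3] prior 0.09, lik 0.25, product 0.02250.
Normalizing constant = 0.44150; the posterior for Jar 1 is its product over the sum, 0.3650/0.44150 = 0.8267.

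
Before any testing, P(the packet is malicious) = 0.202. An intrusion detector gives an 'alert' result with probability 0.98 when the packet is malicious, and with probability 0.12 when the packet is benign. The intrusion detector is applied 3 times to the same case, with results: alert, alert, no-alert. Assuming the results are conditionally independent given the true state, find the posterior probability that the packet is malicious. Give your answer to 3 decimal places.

Posterior P(H) ≈ 0.277

With H the event that the packet is malicious, the joint likelihood of the observed sequence is P(data|H) = 0.98·0.98·0.02 = 0.019208 and P(data|¬H) = 0.12·0.12·0.88 = 0.012672.
Bayes: P(H|data) = 0.202·0.019208 / (0.202·0.019208 + 0.798·0.012672) = 0.0038800/0.013992 = 0.2773.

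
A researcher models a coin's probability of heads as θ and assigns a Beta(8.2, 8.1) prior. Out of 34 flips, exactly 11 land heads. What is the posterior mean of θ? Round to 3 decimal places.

The binomial likelihood is conjugate to the Beta prior: with 11 successes and 23 failures, the posterior is Beta(8.2+11, 8.1+23) = Beta(19.2, 31.1).
Posterior mean = α/(α+β) = 19.2/50.3 = 0.382.

Posterior mean ≈ 0.382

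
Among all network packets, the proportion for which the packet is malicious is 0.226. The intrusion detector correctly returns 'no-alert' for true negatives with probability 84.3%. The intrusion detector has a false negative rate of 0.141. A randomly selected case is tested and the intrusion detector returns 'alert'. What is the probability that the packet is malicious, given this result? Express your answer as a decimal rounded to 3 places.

Let H be the event that the packet is malicious. P(H) = 0.226, so P(¬H) = 0.774. With E the 'alert' result, P(E|H) = 0.859 and P(E|¬H) = 0.157.
P(E) = 0.859·0.226 + 0.157·0.774 = 0.19413 + 0.12152 = 0.31565.
By Bayes' theorem, P(H|E) = 0.19413 / 0.31565 = 0.615.

P(H | E) ≈ 0.615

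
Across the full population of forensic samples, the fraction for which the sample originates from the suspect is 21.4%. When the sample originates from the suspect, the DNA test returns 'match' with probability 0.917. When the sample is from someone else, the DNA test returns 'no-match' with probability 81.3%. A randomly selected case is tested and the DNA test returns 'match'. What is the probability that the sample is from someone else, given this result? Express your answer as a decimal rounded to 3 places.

P(¬H | E) ≈ 0.428

Write H for 'the sample originates from the suspect'. Prior odds H:¬H = 0.214/0.786 = 0.27226. For the 'match' outcome, the likelihood ratio is 0.917/0.187 = 4.9037.
Posterior odds = 0.27226 × 4.9037 = 1.3351, so P(H|E) = 1.3351/(1+1.3351) = 0.572. Then P(¬H|E) = 1 − 0.572 = 0.428.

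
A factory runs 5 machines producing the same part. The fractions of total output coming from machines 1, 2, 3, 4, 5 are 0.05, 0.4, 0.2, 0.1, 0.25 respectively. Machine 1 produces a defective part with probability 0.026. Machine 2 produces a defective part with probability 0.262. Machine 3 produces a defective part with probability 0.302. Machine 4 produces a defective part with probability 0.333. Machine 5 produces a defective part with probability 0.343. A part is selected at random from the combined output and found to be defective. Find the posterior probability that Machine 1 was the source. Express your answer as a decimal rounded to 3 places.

Posterior probability ≈ 0.005

P(defective|M1) = 0.026; P(defective|M2) = 0.262; P(defective|M3) = 0.302; P(defective|M4) = 0.333; P(defective|M5) = 0.343.
Prior × likelihood for each source: 0.05·0.026=0.001300, 0.4·0.262=0.1048, 0.2·0.302=0.06040, 0.1·0.333=0.03330, 0.25·0.343=0.08575. Summing gives P(defective) = 0.28555.
P(Machine 1 | defective) = 0.001300 / 0.28555 = 0.005.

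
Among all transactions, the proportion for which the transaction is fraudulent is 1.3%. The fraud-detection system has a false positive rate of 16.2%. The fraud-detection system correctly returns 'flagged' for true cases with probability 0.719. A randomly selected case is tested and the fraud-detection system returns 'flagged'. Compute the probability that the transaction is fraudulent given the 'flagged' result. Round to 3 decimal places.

P(H | E) ≈ 0.055

Let H be the event that the transaction is fraudulent. P(H) = 0.013, so P(¬H) = 0.987. With E the 'flagged' result, P(E|H) = 0.719 and P(E|¬H) = 0.162.
P(E) = 0.719·0.013 + 0.162·0.987 = 0.0093470 + 0.15989 = 0.16924.
By Bayes' theorem, P(H|E) = 0.0093470 / 0.16924 = 0.055.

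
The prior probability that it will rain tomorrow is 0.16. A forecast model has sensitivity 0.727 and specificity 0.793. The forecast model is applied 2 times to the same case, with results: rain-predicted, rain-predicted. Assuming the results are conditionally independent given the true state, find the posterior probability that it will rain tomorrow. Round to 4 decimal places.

With H the event that it will rain tomorrow, the joint likelihood of the observed sequence is P(data|H) = 0.727·0.727 = 0.52853 and P(data|¬H) = 0.207·0.207 = 0.042849.
Bayes: P(H|data) = 0.16·0.52853 / (0.16·0.52853 + 0.84·0.042849) = 0.084565/0.12056 = 0.7014.

Posterior P(H) ≈ 0.7014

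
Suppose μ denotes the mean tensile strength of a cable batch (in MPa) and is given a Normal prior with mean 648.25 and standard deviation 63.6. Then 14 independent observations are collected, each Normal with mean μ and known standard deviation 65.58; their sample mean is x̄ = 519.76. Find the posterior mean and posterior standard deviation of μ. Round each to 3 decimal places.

Posterior mean ≈ 528.829; posterior SD ≈ 16.897

Prior precision 1/τ₀² = 1/63.6² = 0.00024722; data precision n/σ² = 14/65.58² = 0.00325526.
Posterior precision = 0.00024722 + 0.00325526 = 0.00350248, giving posterior SD = 1/√0.00350248 = 16.897.
Posterior mean = (0.00024722·648.25 + 0.00325526·519.76) / 0.00350248 = 528.829.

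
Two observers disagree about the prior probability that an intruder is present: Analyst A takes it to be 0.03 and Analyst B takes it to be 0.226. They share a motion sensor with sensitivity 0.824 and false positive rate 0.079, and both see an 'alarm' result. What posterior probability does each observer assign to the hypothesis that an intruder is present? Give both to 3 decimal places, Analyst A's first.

The likelihood ratio for an 'alarm' result is 0.824/0.079 = 10.430.
Analyst A: prior odds 0.03/0.97 = 0.030928; posterior odds 0.32259; posterior probability 0.244.
Analyst B: prior odds 0.226/0.774 = 0.29199; posterior odds 3.0456; posterior probability 0.753.

Analyst A: 0.244; Analyst B: 0.753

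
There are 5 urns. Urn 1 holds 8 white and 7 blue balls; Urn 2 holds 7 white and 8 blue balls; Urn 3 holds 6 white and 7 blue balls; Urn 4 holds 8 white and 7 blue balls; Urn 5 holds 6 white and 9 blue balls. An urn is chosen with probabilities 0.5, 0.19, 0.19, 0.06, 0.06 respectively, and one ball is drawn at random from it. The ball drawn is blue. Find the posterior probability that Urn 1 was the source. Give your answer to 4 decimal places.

Posterior probability ≈ 0.4658

P(blue|Urn 1) = 0.4667; P(blue|Urn 2) = 0.5333; P(blue|Urn 3) = 0.5385; P(blue|Urn 4) = 0.4667; P(blue|Urn 5) = 0.6.
Prior × likelihood for each source: 0.5·0.4667=0.2333, 0.19·0.5333=0.1013, 0.19·0.5385=0.1023, 0.06·0.4667=0.02800, 0.06·0.6=0.03600. Summing gives P(blue) = 0.50097.
P(Urn 1 | blue) = 0.2333 / 0.50097 = 0.4658.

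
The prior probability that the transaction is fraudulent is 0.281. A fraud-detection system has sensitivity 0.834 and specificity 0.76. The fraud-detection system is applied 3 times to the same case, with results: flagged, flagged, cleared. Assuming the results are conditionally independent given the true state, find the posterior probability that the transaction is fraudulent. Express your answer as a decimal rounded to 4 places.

Posterior P(H) ≈ 0.5076

With H the event that the transaction is fraudulent, the joint likelihood of the observed sequence is P(data|H) = 0.834·0.834·0.166 = 0.11546 and P(data|¬H) = 0.24·0.24·0.76 = 0.043776.
Bayes: P(H|data) = 0.281·0.11546 / (0.281·0.11546 + 0.719·0.043776) = 0.032445/0.063920 = 0.5076.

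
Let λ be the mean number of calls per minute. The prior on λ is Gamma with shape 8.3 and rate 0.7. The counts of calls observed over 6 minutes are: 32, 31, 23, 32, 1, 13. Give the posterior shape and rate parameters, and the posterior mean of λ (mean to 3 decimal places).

Posterior: Gamma(shape=140.3, rate=6.7); mean ≈ 20.940

The Poisson likelihood adds the total count to the shape and the number of exposure periods to the rate. Here ∑xᵢ = 132 and n = 6, so shape 8.3→140.3 and rate 0.7→6.7.
Posterior mean = shape/rate = 140.3/6.7 = 20.940.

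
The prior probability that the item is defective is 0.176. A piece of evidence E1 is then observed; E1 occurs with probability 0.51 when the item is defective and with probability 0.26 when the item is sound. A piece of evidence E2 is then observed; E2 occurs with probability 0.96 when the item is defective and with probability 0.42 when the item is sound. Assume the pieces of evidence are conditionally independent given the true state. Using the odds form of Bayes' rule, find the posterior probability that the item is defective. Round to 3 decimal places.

Posterior probability ≈ 0.489

Prior odds = 0.176/(1−0.176) = 0.21359.
Likelihood ratio for E1 = 0.51/0.26 = 1.9615.
Likelihood ratio for E2 = 0.96/0.42 = 2.2857.
Posterior odds = prior odds × LR₁ × LR₂ = 0.95764.
Posterior probability = odds/(1+odds) = 0.95764/1.9576 = 0.489.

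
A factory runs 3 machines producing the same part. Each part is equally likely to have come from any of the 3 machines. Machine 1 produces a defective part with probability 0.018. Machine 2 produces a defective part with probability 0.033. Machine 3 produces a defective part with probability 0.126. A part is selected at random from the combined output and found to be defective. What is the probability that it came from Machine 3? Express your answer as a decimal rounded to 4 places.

P(defective|M1) = 0.018; P(defective|M2) = 0.033; P(defective|M3) = 0.126.
Prior × likelihood for each source: 0.333333·0.018=0.006000, 0.333333·0.033=0.01100, 0.333333·0.126=0.04200. Summing gives P(defective) = 0.059000.
P(Machine 3 | defective) = 0.04200 / 0.059000 = 0.7119.

Posterior probability ≈ 0.7119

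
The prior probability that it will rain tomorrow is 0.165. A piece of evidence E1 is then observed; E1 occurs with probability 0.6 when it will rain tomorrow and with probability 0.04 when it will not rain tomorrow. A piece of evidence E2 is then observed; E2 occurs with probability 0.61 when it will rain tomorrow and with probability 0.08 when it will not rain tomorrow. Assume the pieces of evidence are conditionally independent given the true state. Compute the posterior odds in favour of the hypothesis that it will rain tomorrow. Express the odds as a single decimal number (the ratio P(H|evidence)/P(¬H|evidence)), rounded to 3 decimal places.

Posterior odds ≈ 22.601

Prior odds = 0.165/(1−0.165) = 0.19760.
Likelihood ratio for E1 = 0.6/0.04 = 15.000.
Likelihood ratio for E2 = 0.61/0.08 = 7.6250.
Posterior odds = prior odds × LR₁ × LR₂ = 22.601.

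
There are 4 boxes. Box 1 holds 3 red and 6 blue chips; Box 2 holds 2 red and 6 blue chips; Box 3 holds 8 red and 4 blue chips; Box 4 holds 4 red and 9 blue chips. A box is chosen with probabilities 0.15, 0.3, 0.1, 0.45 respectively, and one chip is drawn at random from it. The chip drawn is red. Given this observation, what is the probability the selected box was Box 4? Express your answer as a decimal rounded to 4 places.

Tabulate prior·likelihood by source: [1] prior 0.15, lik 0.3333, product 0.05000; [2] prior 0.3, lik 0.25, product 0.07500; [3] prior 0.1, lik 0.6667, product 0.06667; [4] prior 0.45, lik 0.3077, product 0.1385.
Normalizing constant = 0.33013; the posterior for Box 4 is its product over the sum, 0.1385/0.33013 = 0.4194.

Posterior probability ≈ 0.4194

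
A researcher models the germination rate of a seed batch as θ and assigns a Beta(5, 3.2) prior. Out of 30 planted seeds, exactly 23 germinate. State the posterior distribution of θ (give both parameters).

Posterior: Beta(28, 10.2)

The binomial likelihood is conjugate to the Beta prior: with 23 successes and 7 failures, the posterior is Beta(5+23, 3.2+7) = Beta(28, 10.2).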